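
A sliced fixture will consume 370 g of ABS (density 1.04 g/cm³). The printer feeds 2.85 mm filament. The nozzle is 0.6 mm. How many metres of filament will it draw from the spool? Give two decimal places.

Extruded volume: 370/1.04 = 355.7692 cm³ (355769.2 mm³).
Cross-section of 2.85 mm filament: π·(2.85/2)² = 6.3794 mm².
L = V/A = 355769.2/6.3794 = 55768.44 mm → 55.77 m.

55.77 m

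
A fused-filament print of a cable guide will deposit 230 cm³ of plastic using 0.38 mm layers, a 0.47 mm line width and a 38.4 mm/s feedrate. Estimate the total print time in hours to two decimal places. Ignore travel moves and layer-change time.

9.32 hours

Line area = 0.38 × 0.47 = 0.1786 mm².
Total extruded path = 230000/0.1786 = 1287794 mm.
Print-move time = 1287794 / 38.4, so 33536.3 s.
33536.3 s = 9.32 hours.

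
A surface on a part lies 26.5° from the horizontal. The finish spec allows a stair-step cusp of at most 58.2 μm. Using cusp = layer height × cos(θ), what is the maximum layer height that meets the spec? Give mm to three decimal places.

cos(26.5°) = 0.8949; t_max = 0.0582/0.8949 = 0.065 mm.

0.065 mm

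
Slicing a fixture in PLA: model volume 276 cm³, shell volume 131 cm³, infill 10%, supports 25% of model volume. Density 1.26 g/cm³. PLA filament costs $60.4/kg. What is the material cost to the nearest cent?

Interior volume = 276 − 131, so 145 cm³.
Infill deposited = 0.10 × 145 = 14.5 cm³.
Support = 0.25 × 276 = 69 cm³.
Deposited volume = 131 + 14.5 + 69 = 214.5 cm³.
Mass = 214.5 × 1.26 = 270.27 g.
Cost = 270.27 g / 1000 × $60.4/kg = $16.32.

$16.32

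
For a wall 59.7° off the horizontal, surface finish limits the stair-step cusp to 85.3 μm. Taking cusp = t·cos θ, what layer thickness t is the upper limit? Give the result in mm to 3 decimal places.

0.169 mm

Layer height = cusp / cos(59.7°) = 0.0853 / 0.5045 = 0.169 mm.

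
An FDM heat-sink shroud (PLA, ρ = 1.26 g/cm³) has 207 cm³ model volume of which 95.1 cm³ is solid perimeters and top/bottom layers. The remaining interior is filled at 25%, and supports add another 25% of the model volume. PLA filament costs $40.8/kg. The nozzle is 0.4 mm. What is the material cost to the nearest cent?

$8.99

Volume inside the shell = 207 − 95.1, so 111.9 cm³.
Deposited infill = 0.25 × 111.9 = 27.975 cm³.
Support = 0.25 × 207 = 51.75 cm³.
Total extruded = 95.1 + 27.975 + 51.75, so 174.825 cm³.
Mass = 174.825 × 1.26 = 220.2795 g.
At $40.8/kg: 220.2795/1000 × 40.8 = $8.99.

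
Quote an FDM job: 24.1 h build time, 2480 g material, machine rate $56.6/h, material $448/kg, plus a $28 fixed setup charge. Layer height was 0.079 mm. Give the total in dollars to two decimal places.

Time charge: 56.6 × 24.1 → $1364.06.
Feedstock cost = 448 × 2480/1000, so $1111.04.
Total = 1364.06 + 1111.04 + 28 = $2503.10.

$2503.10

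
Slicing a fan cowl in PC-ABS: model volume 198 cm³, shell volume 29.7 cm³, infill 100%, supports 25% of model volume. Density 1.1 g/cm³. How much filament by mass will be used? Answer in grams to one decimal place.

Infill region = 198 − 29.7 = 168.3 cm³.
Deposited infill: 1.00 × 168.3 → 168.3 cm³.
Support: 0.25 × 198 → 49.5 cm³.
Total printed volume: 29.7 + 168.3 + 49.5 → 247.5 cm³.
Mass = 247.5 × 1.1 = 272.25 g.

272.3 g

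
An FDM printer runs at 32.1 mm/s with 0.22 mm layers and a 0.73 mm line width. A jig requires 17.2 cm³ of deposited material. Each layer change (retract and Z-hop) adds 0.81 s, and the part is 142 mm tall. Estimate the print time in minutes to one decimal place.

64.3 minutes

Line area = 0.22 × 0.73, so 0.1606 mm².
Total extruded path = 17200/0.1606 = 107098.4 mm.
Time extruding = 107098.4 / 32.1 = 3336.4 s.
Number of layers: 142 / 0.22 → 646 (rounded up).
Z-hop total = 646 × 0.81 = 523.26 s.
Total = 3336.4 + 523.26 = 3859.66 s = 64.3 minutes.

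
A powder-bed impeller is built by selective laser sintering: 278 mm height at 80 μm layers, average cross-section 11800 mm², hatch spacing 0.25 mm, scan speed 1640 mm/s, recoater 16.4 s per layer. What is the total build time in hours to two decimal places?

Layer count = ceil(278 / 0.08) = 3475.
Scan path per layer: 11800 / 0.25 → 47200 mm.
Scan time per layer: 47200 / 1640 → 28.7805 s.
Layer cycle = 28.7805 + 16.4, so 45.1805 s.
3475 layers × 45.1805 s/layer = 157002.2375 s, i.e. 43.61 hours.

43.61 hours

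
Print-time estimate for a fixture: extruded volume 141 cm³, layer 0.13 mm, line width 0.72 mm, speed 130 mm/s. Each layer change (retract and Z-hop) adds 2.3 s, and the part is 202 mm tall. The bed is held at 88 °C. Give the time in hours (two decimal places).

Extrusion cross-section = 0.13 × 0.72, so 0.0936 mm².
Toolpath length = 141 cm³ / 0.0936 mm² = 141000 / 0.0936 = 1506410.3 mm.
Extrusion time = 1506410.3 / 130 = 11587.8 s.
Number of layers: 202 / 0.13 → 1554 (rounded up).
Z-hop total = 1554 × 2.3 = 3574.2 s.
Altogether 11587.8 + 3574.2 = 15162 s, i.e. 4.21 hours.

4.21 hours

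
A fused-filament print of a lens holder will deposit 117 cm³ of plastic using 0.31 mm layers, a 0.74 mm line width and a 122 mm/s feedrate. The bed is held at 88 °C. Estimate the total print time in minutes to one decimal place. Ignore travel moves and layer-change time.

69.7 minutes

Extrusion cross-section: 0.31 × 0.74 → 0.2294 mm².
Path length: 117000 mm³ / 0.2294 mm² → 510026.2 mm.
Time extruding = 510026.2 / 122 = 4180.5 s.
In the requested units: 4180.5 s = 69.7 minutes.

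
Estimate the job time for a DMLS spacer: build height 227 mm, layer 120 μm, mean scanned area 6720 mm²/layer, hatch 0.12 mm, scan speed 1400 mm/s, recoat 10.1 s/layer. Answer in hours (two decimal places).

Layers = ⌈227/0.12⌉ = 1892.
Hatch length per layer = 6720 / 0.12, so 56000 mm.
Scan time per layer: 56000 / 1400 → 40 s.
Time per layer: 40 + 10.1 → 50.1 s.
1892 layers × 50.1 s/layer = 94789.2 s, i.e. 26.33 hours.

26.33 hours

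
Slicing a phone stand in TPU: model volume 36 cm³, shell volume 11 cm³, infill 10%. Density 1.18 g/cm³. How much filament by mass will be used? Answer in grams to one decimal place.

15.9 g

Interior volume = 36 − 11, so 25 cm³.
Deposited infill = 0.10 × 25 = 2.5 cm³.
Deposited volume: 11 + 2.5 → 13.5 cm³.
Mass: 13.5 × 1.18 → 15.93 g.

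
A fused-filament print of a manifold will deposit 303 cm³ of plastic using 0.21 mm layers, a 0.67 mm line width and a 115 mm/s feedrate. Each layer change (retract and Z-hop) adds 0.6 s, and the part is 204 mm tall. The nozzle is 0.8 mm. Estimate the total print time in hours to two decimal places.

5.36 hours

Extrusion cross-section: 0.21 × 0.67 → 0.1407 mm².
Path length: 303000 mm³ / 0.1407 mm² → 2153518.1 mm.
Time extruding = 2153518.1 / 115, so 18726.2 s.
Number of layers: 204 / 0.21 → 972 (rounded up).
Z-hop total: 972 × 0.6 → 583.2 s.
Total = 18726.2 + 583.2 = 19309.4 s = 5.36 hours.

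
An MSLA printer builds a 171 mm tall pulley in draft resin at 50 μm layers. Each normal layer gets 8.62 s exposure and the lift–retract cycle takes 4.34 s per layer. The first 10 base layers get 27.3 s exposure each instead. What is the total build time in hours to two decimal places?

12.36 hours

Layer count = ceil(171 / 0.05) = 3420.
Bottom layers = 10 × (27.3 + 4.34), so 316.4 s.
Regular layers: 3410 × (8.62 + 4.34) → 44193.6 s.
Total = 316.4 + 44193.6 = 44510 s = 12.36 hours.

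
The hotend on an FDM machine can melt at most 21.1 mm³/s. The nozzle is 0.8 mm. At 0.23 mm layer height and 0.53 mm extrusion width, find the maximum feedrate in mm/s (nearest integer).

173 mm/s

Extrusion cross-section: 0.23 × 0.53 → 0.1219 mm².
Max speed = 21.1 / 0.1219 = 173.09 ≈ 173 mm/s.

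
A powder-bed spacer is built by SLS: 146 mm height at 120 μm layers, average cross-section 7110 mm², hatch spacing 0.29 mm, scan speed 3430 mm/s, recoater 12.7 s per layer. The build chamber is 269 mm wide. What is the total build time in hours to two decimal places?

6.71 hours

Layer count = ceil(146 / 0.12) = 1217.
Hatch length per layer = 7110 / 0.29 = 24517.2 mm.
Scan time per layer: 24517.2 / 3430 → 7.1479 s.
Layer cycle: 7.1479 + 12.7 → 19.8479 s.
1217 layers × 19.8479 s/layer = 24154.8943 s, i.e. 6.71 hours.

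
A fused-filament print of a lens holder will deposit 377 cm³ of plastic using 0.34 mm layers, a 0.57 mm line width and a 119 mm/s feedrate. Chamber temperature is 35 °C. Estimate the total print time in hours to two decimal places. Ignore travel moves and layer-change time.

4.54 hours

Bead cross-section: 0.34 × 0.57 → 0.1938 mm².
Path length: 377000 mm³ / 0.1938 mm² → 1945304.4 mm.
Time extruding = 1945304.4 / 119 = 16347.1 s.
Converting: 16347.1 s = 4.54 hours.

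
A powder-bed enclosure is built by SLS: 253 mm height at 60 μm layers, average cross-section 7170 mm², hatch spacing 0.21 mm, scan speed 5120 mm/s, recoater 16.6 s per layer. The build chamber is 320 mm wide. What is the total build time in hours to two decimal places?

Number of layers: 253 / 0.06 → 4217 (rounded up).
Scan path per layer: 7170 / 0.21 → 34142.9 mm.
Scan time per layer: 34142.9 / 5120 → 6.6685 s.
Time per layer = 6.6685 + 16.6, so 23.2685 s.
4217 layers × 23.2685 s/layer = 98123.2645 s, i.e. 27.26 hours.

27.26 hours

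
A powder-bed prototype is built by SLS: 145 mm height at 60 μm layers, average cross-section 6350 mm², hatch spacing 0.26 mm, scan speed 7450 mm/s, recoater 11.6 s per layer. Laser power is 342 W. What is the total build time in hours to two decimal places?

9.99 hours

Layer count = ceil(145 / 0.06) = 2417.
Scan path per layer = 6350 / 0.26 = 24423.1 mm.
Per-layer scan time: 24423.1 / 7450 → 3.2783 s.
Per-layer time = 3.2783 + 11.6 = 14.8783 s.
Build time = 2417 × 14.8783 = 35960.8511 s = 9.99 hours.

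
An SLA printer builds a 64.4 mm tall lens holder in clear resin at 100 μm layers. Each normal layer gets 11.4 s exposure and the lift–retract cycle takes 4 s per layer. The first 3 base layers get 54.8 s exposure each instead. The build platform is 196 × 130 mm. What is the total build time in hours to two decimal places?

2.79 hours

Layer count = ceil(64.4 / 0.1) = 644.
Bottom layers = 3 × (54.8 + 4) = 176.4 s.
Regular layers = 641 × (11.4 + 4) = 9871.4 s.
Sum: 176.4 + 9871.4 = 10047.8 s → 2.79 hours.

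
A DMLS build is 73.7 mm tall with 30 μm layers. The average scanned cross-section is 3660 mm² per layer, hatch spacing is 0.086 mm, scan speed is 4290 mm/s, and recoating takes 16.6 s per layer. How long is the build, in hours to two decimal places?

Layers = ⌈73.7/0.03⌉ = 2457.
Per-layer scan distance = 3660 / 0.086, so 42558.1 mm.
Per-layer scan time = 42558.1 / 4290 = 9.9203 s.
Time per layer: 9.9203 + 16.6 → 26.5203 s.
2457 layers × 26.5203 s/layer = 65160.3771 s, i.e. 18.10 hours.

18.10 hours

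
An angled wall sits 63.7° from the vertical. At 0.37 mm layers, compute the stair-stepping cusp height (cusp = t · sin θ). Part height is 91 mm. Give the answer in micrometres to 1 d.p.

331.7 μm

sin(63.7°) = 0.8965, so cusp = 0.37 × 0.8965 = 0.331705 mm → 331.7 μm.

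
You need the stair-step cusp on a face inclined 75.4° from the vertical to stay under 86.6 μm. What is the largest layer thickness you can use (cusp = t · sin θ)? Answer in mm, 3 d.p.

Layer height = cusp / sin(75.4°) = 0.0866 / 0.9677 = 0.089 mm.

0.089 mm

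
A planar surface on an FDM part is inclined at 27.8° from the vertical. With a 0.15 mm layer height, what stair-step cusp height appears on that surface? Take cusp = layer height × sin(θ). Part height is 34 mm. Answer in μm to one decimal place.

70.0 μm

h_c = t·sin θ = 0.15 × 0.4664 = 0.06996 mm (70.0 μm).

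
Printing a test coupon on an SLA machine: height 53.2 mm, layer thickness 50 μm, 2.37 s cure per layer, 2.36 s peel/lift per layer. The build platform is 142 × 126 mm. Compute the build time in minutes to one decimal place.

Number of layers: 53.2 / 0.05 → 1064 (rounded up).
Each layer takes = 2.37 + 2.36 = 4.73 s.
Build time: 1064 × 4.73 s = 5032.72 s, i.e. 83.9 minutes.

83.9 minutes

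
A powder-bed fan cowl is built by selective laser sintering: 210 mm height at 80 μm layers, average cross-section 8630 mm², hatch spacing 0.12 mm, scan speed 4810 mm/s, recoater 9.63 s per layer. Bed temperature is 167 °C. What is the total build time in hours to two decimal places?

17.92 hours

Layer count = ceil(210 / 0.08) = 2625.
Per-layer scan distance: 8630 / 0.12 → 71916.7 mm.
Scan time per layer = 71916.7 / 4810 = 14.9515 s.
Per-layer time = 14.9515 + 9.63 = 24.5815 s.
Build time = 2625 × 24.5815 = 64526.4375 s = 17.92 hours.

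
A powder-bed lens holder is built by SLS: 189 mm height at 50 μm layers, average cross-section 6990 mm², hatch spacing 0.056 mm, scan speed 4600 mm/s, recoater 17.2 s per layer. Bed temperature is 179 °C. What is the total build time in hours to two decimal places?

Number of layers: 189 / 0.05 → 3780 (rounded up).
Per-layer scan distance = 6990 / 0.056, so 124821.4 mm.
Laser time per layer = 124821.4 / 4600, so 27.1351 s.
Layer cycle = 27.1351 + 17.2 = 44.3351 s.
Total: 3780 × 44.3351 s = 167586.678 s → 46.55 hours.

46.55 hours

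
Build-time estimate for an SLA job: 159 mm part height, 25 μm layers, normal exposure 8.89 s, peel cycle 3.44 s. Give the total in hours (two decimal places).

Layers = ⌈159/0.025⌉ = 6360.
Cycle time = 8.89 + 3.44 = 12.33 s.
Total = 6360 × 12.33 = 78418.8 s = 21.78 hours.

21.78 hours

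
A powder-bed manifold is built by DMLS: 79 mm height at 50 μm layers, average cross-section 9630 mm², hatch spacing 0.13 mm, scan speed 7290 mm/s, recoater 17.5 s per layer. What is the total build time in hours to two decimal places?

12.14 hours

Number of layers: 79 / 0.05 → 1580 (rounded up).
Per-layer scan distance = 9630 / 0.13 = 74076.9 mm.
Laser time per layer = 74076.9 / 7290, so 10.1614 s.
Per-layer time = 10.1614 + 17.5 = 27.6614 s.
1580 layers × 27.6614 s/layer = 43705.012 s, i.e. 12.14 hours.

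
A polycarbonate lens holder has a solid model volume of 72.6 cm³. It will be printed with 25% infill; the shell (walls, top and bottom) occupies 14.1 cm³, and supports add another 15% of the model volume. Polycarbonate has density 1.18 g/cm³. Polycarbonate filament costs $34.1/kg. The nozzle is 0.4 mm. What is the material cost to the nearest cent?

$1.59

Infill region: 72.6 − 14.1 → 58.5 cm³.
Infill deposited = 0.25 × 58.5 = 14.625 cm³.
Support = 0.15 × 72.6, so 10.89 cm³.
Total printed volume = 14.1 + 14.625 + 10.89 = 39.615 cm³.
Mass: 39.615 × 1.18 → 46.7457 g.
At $34.1/kg: 46.7457/1000 × 34.1 = $1.59.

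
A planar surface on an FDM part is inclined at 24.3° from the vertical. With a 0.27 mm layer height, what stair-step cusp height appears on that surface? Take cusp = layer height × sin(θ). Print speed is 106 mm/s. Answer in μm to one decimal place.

Cusp = layer height × sin(24.3°) = 0.27 × 0.4115 = 0.111105 mm = 111.1 μm.

111.1 μm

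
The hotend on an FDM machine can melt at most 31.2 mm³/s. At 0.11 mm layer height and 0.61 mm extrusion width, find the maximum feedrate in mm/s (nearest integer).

Bead cross-section: 0.11 × 0.61 → 0.0671 mm².
v_max = Q/A = 31.2/0.0671 = 464.98 mm/s → 465 mm/s.

465 mm/s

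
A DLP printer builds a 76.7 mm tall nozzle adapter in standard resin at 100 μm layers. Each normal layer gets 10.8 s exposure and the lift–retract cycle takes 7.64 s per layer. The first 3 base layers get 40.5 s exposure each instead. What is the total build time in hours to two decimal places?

Layer count = ceil(76.7 / 0.1) = 767.
Base layers = 3 × (40.5 + 7.64) = 144.42 s.
Remaining layers = 764 × (10.8 + 7.64), so 14088.16 s.
Total = 144.42 + 14088.16 = 14232.58 s = 3.95 hours.

3.95 hours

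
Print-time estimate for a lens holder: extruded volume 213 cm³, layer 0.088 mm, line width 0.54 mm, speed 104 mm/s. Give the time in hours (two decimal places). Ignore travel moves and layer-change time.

Line area: 0.088 × 0.54 → 0.04752 mm².
Toolpath length = 213 cm³ / 0.04752 mm² = 213000 / 0.04752 = 4482323.2 mm.
Time extruding = 4482323.2 / 104 = 43099.3 s.
Converting: 43099.3 s = 11.97 hours.

11.97 hours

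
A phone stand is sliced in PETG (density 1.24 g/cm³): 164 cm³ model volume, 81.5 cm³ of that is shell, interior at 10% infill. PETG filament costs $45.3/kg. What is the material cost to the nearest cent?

Interior volume = 164 − 81.5, so 82.5 cm³.
Infill deposited: 0.10 × 82.5 → 8.25 cm³.
Total extruded: 81.5 + 8.25 → 89.75 cm³.
Mass: 89.75 × 1.24 → 111.29 g.
Cost = 111.29 g / 1000 × $45.3/kg = $5.04.

$5.04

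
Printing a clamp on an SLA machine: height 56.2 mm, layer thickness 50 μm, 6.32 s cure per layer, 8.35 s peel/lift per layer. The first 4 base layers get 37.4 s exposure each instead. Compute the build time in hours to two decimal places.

4.61 hours

Layers = ⌈56.2/0.05⌉ = 1124.
Burn-in layers = 4 × (37.4 + 8.35), so 183 s.
Remaining layers = 1120 × (6.32 + 8.35), so 16430.4 s.
Total = 183 + 16430.4 = 16613.4 s = 4.61 hours.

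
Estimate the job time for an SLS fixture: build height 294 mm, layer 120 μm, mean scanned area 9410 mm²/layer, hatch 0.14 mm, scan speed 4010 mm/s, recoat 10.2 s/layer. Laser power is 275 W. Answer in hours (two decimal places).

18.35 hours

Number of layers: 294 / 0.12 → 2450 (rounded up).
Per-layer scan distance = 9410 / 0.14 = 67214.3 mm.
Scan time per layer = 67214.3 / 4010 = 16.7617 s.
Layer cycle = 16.7617 + 10.2 = 26.9617 s.
2450 layers × 26.9617 s/layer = 66056.165 s, i.e. 18.35 hours.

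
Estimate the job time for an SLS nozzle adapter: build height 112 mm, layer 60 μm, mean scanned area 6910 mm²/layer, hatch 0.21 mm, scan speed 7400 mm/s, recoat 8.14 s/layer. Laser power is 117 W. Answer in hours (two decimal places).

Number of layers: 112 / 0.06 → 1867 (rounded up).
Hatch length per layer = 6910 / 0.21, so 32904.8 mm.
Per-layer scan time: 32904.8 / 7400 → 4.4466 s.
Time per layer: 4.4466 + 8.14 → 12.5866 s.
1867 layers × 12.5866 s/layer = 23499.1822 s, i.e. 6.53 hours.

6.53 hours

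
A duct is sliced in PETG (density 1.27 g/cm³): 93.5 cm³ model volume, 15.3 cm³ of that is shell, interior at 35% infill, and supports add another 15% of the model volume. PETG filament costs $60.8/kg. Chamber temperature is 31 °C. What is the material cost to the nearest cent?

Infill region = 93.5 − 15.3, so 78.2 cm³.
Infill deposited = 0.35 × 78.2 = 27.37 cm³.
Support = 0.15 × 93.5, so 14.025 cm³.
Deposited volume = 15.3 + 27.37 + 14.025, so 56.695 cm³.
Mass = 56.695 × 1.27 = 72.00265 g.
At $60.8/kg: 72.00265/1000 × 60.8 = $4.38.

$4.38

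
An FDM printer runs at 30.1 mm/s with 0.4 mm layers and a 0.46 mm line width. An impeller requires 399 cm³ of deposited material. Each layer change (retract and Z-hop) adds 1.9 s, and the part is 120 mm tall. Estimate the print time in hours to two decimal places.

20.17 hours

Extrusion cross-section = 0.4 × 0.46, so 0.184 mm².
Path length: 399000 mm³ / 0.184 mm² → 2168478.3 mm.
Extrusion time = 2168478.3 / 30.1, so 72042.5 s.
Number of layers: 120 / 0.4 → 300 (rounded up).
Layer-change overhead: 300 × 1.9 → 570 s.
Altogether 72042.5 + 570 = 72612.5 s, i.e. 20.17 hours.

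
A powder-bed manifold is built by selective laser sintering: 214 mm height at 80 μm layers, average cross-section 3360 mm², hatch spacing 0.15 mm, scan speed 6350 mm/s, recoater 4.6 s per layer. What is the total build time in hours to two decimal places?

6.04 hours

Number of layers: 214 / 0.08 → 2675 (rounded up).
Per-layer scan distance = 3360 / 0.15, so 22400 mm.
Scan time per layer = 22400 / 6350, so 3.5276 s.
Time per layer = 3.5276 + 4.6 = 8.1276 s.
2675 layers × 8.1276 s/layer = 21741.33 s, i.e. 6.04 hours.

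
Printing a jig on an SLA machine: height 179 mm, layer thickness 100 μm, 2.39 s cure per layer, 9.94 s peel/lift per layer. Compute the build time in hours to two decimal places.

Layer count = ceil(179 / 0.1) = 1790.
Per-layer time = 2.39 + 9.94 = 12.33 s.
Total = 1790 × 12.33 = 22070.7 s = 6.13 hours.

6.13 hours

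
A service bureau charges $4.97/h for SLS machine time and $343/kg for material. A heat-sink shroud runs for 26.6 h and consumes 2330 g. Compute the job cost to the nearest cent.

Machine cost = 4.97 × 26.6, so $132.202.
Feedstock cost: 343 × 2330/1000 → $799.19.
Total = 132.202 + 799.19 = 931.392 ≈ $931.39.

$931.39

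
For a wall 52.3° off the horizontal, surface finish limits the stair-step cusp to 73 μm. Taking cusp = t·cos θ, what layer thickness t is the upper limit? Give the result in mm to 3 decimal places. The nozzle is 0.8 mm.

0.119 mm

t = h_c / cos θ = 0.073 / 0.6115 = 0.119 mm.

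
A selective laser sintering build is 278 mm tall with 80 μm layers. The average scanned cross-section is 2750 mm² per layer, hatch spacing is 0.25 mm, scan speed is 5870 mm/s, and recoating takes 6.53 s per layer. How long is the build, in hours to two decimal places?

8.11 hours

Number of layers: 278 / 0.08 → 3475 (rounded up).
Hatch length per layer: 2750 / 0.25 → 11000 mm.
Per-layer scan time = 11000 / 5870, so 1.8739 s.
Layer cycle: 1.8739 + 6.53 → 8.4039 s.
3475 layers × 8.4039 s/layer = 29203.5525 s, i.e. 8.11 hours.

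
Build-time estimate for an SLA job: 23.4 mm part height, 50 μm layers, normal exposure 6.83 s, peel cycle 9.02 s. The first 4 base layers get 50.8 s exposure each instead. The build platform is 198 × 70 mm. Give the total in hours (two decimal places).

2.11 hours

Number of layers: 23.4 / 0.05 → 468 (rounded up).
Burn-in layers = 4 × (50.8 + 9.02), so 239.28 s.
Regular layers = 464 × (6.83 + 9.02), so 7354.4 s.
Total = 239.28 + 7354.4 = 7593.68 s = 2.11 hours.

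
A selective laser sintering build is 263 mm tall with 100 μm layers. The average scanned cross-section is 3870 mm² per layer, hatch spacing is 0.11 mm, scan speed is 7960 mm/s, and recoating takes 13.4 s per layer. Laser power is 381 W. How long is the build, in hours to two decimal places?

13.02 hours

Number of layers: 263 / 0.1 → 2630 (rounded up).
Hatch length per layer = 3870 / 0.11 = 35181.8 mm.
Scan time per layer = 35181.8 / 7960 = 4.4198 s.
Per-layer time = 4.4198 + 13.4, so 17.8198 s.
Total: 2630 × 17.8198 s = 46866.074 s → 13.02 hours.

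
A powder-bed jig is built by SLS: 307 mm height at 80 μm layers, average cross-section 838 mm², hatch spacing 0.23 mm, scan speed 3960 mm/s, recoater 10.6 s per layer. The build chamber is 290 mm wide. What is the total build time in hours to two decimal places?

12.28 hours

Number of layers: 307 / 0.08 → 3838 (rounded up).
Hatch length per layer: 838 / 0.23 → 3643.5 mm.
Per-layer scan time = 3643.5 / 3960 = 0.9201 s.
Time per layer: 0.9201 + 10.6 → 11.5201 s.
3838 layers × 11.5201 s/layer = 44214.1438 s, i.e. 12.28 hours.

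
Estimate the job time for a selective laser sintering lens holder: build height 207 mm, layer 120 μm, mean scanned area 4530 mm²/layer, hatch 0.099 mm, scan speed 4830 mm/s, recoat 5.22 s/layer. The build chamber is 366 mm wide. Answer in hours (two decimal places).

7.04 hours

Layers = ⌈207/0.12⌉ = 1725.
Per-layer scan distance = 4530 / 0.099 = 45757.6 mm.
Scan time per layer = 45757.6 / 4830, so 9.4736 s.
Per-layer time = 9.4736 + 5.22 = 14.6936 s.
Build time = 1725 × 14.6936 = 25346.46 s = 7.04 hours.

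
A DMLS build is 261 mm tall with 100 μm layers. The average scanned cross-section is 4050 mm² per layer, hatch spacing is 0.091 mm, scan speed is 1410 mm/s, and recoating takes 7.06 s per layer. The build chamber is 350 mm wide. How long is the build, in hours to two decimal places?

Layers = ⌈261/0.1⌉ = 2610.
Per-layer scan distance = 4050 / 0.091, so 44505.5 mm.
Laser time per layer = 44505.5 / 1410, so 31.5642 s.
Time per layer = 31.5642 + 7.06 = 38.6242 s.
2610 layers × 38.6242 s/layer = 100809.162 s, i.e. 28.00 hours.

28.00 hours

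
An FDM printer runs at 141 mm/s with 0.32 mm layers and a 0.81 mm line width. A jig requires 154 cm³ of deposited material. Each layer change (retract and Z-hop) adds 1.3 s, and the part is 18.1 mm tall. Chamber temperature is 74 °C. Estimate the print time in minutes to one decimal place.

Extrusion cross-section = 0.32 × 0.81, so 0.2592 mm².
Toolpath length = 154 cm³ / 0.2592 mm² = 154000 / 0.2592 = 594135.8 mm.
Extrusion time: 594135.8 / 141 → 4213.7 s.
Layer count = ceil(18.1 / 0.32) = 57.
Z-hop total = 57 × 1.3 = 74.1 s.
Altogether 4213.7 + 74.1 = 4287.8 s, i.e. 71.5 minutes.

71.5 minutes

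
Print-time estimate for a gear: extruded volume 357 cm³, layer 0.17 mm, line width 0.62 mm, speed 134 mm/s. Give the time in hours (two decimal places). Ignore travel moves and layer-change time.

Extrusion cross-section = 0.17 × 0.62 = 0.1054 mm².
Total extruded path = 357000/0.1054 = 3387096.8 mm.
Time extruding = 3387096.8 / 134 = 25276.8 s.
In the requested units: 25276.8 s = 7.02 hours.

7.02 hours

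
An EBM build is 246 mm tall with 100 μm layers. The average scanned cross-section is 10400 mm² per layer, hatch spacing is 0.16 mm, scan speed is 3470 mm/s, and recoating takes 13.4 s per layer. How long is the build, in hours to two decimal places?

21.96 hours

Layers = ⌈246/0.1⌉ = 2460.
Per-layer scan distance = 10400 / 0.16 = 65000 mm.
Scan time per layer = 65000 / 3470, so 18.732 s.
Per-layer time = 18.732 + 13.4 = 32.132 s.
Total: 2460 × 32.132 s = 79044.72 s → 21.96 hours.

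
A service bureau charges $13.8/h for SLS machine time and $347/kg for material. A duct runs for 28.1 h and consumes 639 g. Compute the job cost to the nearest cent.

$609.51

Time charge = 13.8 × 28.1, so $387.78.
Material cost: 347 × 639/1000 → $221.733.
Job cost: 387.78 + 221.733 = 609.513 ≈ $609.51.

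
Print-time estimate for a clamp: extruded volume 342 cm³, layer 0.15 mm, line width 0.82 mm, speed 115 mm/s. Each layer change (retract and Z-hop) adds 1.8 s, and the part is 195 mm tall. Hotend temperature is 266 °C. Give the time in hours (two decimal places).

7.37 hours

Extrusion cross-section = 0.15 × 0.82, so 0.123 mm².
Path length: 342000 mm³ / 0.123 mm² → 2780487.8 mm.
Print-move time: 2780487.8 / 115 → 24178.2 s.
Layer count = ceil(195 / 0.15) = 1300.
Layer-change overhead = 1300 × 1.8 = 2340 s.
Altogether 24178.2 + 2340 = 26518.2 s, i.e. 7.37 hours.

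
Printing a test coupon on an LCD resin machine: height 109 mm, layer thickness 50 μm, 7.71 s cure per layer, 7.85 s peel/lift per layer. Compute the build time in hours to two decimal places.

9.42 hours

Layers = ⌈109/0.05⌉ = 2180.
Cycle time = 7.71 + 7.85, so 15.56 s.
Total = 2180 × 15.56 = 33920.8 s = 9.42 hours.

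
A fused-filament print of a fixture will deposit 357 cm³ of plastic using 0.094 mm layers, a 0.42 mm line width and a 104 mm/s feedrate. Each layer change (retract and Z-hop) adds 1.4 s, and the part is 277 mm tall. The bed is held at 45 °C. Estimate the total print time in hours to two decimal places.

25.30 hours

Bead cross-section = 0.094 × 0.42 = 0.03948 mm².
Toolpath length = 357 cm³ / 0.03948 mm² = 357000 / 0.03948 = 9042553.2 mm.
Time extruding: 9042553.2 / 104 → 86947.6 s.
Layers = ⌈277/0.094⌉ = 2947.
Z-hop total = 2947 × 1.4, so 4125.8 s.
Altogether 86947.6 + 4125.8 = 91073.4 s, i.e. 25.30 hours.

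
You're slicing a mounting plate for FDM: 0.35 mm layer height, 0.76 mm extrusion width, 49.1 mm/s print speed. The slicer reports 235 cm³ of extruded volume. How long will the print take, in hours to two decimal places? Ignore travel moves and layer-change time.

Extrusion cross-section = 0.35 × 0.76 = 0.266 mm².
Total extruded path = 235000/0.266 = 883458.6 mm.
Print-move time = 883458.6 / 49.1 = 17993 s.
Converting: 17993 s = 5.00 hours.

5.00 hours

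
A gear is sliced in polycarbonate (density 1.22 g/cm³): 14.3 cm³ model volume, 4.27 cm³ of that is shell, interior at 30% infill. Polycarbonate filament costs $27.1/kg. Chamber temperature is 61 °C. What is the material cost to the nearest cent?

Infill region = 14.3 − 4.27 = 10.03 cm³.
Deposited infill: 0.30 × 10.03 → 3.009 cm³.
Total extruded = 4.27 + 3.009 = 7.279 cm³.
Mass: 7.279 × 1.22 → 8.88038 g.
At $27.1/kg: 8.88038/1000 × 27.1 = $0.24.

$0.24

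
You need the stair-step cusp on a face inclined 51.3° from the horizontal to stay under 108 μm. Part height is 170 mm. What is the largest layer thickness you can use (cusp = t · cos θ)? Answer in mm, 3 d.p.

cos(51.3°) = 0.6252; t_max = 0.108/0.6252 = 0.173 mm.

0.173 mm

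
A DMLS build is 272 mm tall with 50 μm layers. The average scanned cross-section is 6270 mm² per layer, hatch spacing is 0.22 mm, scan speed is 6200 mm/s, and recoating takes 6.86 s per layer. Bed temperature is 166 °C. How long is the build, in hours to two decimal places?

17.31 hours

Layers = ⌈272/0.05⌉ = 5440.
Per-layer scan distance = 6270 / 0.22 = 28500 mm.
Per-layer scan time: 28500 / 6200 → 4.5968 s.
Per-layer time = 4.5968 + 6.86, so 11.4568 s.
Build time = 5440 × 11.4568 = 62324.992 s = 17.31 hours.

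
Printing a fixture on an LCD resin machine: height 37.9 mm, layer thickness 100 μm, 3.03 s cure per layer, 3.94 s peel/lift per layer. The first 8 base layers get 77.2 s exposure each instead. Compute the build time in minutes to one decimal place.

Layers = ⌈37.9/0.1⌉ = 379.
Bottom layers = 8 × (77.2 + 3.94), so 649.12 s.
Regular layers = 371 × (3.03 + 3.94), so 2585.87 s.
Total = 649.12 + 2585.87 = 3234.99 s = 53.9 minutes.

53.9 minutes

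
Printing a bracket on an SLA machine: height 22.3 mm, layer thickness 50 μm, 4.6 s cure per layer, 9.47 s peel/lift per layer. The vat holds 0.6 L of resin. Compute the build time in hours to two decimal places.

1.74 hours

Layers = ⌈22.3/0.05⌉ = 446.
Cycle time = 4.6 + 9.47 = 14.07 s.
Build time: 446 × 14.07 s = 6275.22 s, i.e. 1.74 hours.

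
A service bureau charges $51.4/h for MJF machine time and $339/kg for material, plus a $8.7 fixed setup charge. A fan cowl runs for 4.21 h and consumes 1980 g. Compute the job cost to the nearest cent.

$896.31

Machine cost = 51.4 × 4.21, so $216.394.
Feedstock cost = 339 × 1980/1000 = $671.22.
Total = 216.394 + 671.22 + 8.7 = 896.314 ≈ $896.31.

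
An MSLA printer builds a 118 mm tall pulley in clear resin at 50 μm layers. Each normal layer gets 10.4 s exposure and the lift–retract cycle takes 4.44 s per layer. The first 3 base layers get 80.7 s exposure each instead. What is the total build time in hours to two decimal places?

Layer count = ceil(118 / 0.05) = 2360.
Burn-in layers: 3 × (80.7 + 4.44) → 255.42 s.
Normal layers = 2357 × (10.4 + 4.44) = 34977.88 s.
Sum: 255.42 + 34977.88 = 35233.3 s → 9.79 hours.

9.79 hours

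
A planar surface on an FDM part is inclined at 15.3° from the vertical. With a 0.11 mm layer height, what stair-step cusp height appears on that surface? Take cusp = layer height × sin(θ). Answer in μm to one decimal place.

Cusp = layer height × sin(15.3°) = 0.11 × 0.2639 = 0.029029 mm = 29.0 μm.

29.0 μm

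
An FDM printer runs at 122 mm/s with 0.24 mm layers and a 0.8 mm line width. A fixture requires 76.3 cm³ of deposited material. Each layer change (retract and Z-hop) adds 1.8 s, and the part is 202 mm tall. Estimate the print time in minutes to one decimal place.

Extrusion cross-section: 0.24 × 0.8 → 0.192 mm².
Total extruded path = 76300/0.192 = 397395.8 mm.
Print-move time: 397395.8 / 122 → 3257.3 s.
Layers = ⌈202/0.24⌉ = 842.
Z-hop total = 842 × 1.8, so 1515.6 s.
Total = 3257.3 + 1515.6 = 4772.9 s = 79.5 minutes.

79.5 minutes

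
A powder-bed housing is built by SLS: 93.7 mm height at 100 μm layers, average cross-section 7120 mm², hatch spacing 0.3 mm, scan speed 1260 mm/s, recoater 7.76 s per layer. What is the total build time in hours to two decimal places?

Layers = ⌈93.7/0.1⌉ = 937.
Scan path per layer: 7120 / 0.3 → 23733.3 mm.
Per-layer scan time = 23733.3 / 1260, so 18.836 s.
Per-layer time = 18.836 + 7.76 = 26.596 s.
937 layers × 26.596 s/layer = 24920.452 s, i.e. 6.92 hours.

6.92 hours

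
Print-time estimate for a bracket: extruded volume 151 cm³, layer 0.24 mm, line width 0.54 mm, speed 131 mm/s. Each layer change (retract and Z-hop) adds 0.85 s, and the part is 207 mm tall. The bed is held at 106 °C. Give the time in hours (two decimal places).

2.67 hours

Bead cross-section = 0.24 × 0.54 = 0.1296 mm².
Total extruded path = 151000/0.1296 = 1165123.5 mm.
Extrusion time = 1165123.5 / 131 = 8894.1 s.
Layers = ⌈207/0.24⌉ = 863.
Layer-change overhead: 863 × 0.85 → 733.55 s.
Altogether 8894.1 + 733.55 = 9627.65 s, i.e. 2.67 hours.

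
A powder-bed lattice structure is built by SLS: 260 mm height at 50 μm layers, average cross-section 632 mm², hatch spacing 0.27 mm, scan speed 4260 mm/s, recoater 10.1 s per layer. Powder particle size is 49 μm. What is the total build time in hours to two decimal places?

15.38 hours

Layer count = ceil(260 / 0.05) = 5200.
Per-layer scan distance = 632 / 0.27 = 2340.7 mm.
Laser time per layer = 2340.7 / 4260, so 0.5495 s.
Time per layer = 0.5495 + 10.1 = 10.6495 s.
Total: 5200 × 10.6495 s = 55377.4 s → 15.38 hours.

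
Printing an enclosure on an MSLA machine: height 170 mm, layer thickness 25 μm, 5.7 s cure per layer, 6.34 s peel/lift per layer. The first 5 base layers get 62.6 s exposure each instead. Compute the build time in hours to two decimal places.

22.82 hours

Layers = ⌈170/0.025⌉ = 6800.
Bottom layers: 5 × (62.6 + 6.34) → 344.7 s.
Normal layers = 6795 × (5.7 + 6.34) = 81811.8 s.
Sum: 344.7 + 81811.8 = 82156.5 s → 22.82 hours.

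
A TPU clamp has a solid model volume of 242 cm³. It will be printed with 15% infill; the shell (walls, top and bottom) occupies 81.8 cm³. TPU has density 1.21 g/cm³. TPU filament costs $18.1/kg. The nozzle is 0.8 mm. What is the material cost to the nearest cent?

$2.32

Infill region = 242 − 81.8, so 160.2 cm³.
Infill volume = 0.15 × 160.2 = 24.03 cm³.
Total printed volume = 81.8 + 24.03, so 105.83 cm³.
Mass = 105.83 × 1.21 = 128.0543 g.
At $18.1/kg: 128.0543/1000 × 18.1 = $2.32.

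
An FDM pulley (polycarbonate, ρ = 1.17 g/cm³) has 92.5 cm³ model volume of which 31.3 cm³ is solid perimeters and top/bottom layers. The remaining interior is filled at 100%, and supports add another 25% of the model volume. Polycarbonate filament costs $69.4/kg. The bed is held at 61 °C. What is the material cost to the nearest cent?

Interior volume = 92.5 − 31.3 = 61.2 cm³.
Infill deposited: 1.00 × 61.2 → 61.2 cm³.
Support: 0.25 × 92.5 → 23.125 cm³.
Total extruded = 31.3 + 61.2 + 23.125 = 115.625 cm³.
Mass = 115.625 × 1.17 = 135.28125 g.
At $69.4/kg: 135.28125/1000 × 69.4 = $9.39.

$9.39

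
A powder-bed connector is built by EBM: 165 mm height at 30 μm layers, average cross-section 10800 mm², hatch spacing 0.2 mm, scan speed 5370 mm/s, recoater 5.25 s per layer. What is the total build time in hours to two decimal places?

Number of layers: 165 / 0.03 → 5500 (rounded up).
Hatch length per layer = 10800 / 0.2 = 54000 mm.
Scan time per layer: 54000 / 5370 → 10.0559 s.
Layer cycle = 10.0559 + 5.25, so 15.3059 s.
Build time = 5500 × 15.3059 = 84182.45 s = 23.38 hours.

23.38 hours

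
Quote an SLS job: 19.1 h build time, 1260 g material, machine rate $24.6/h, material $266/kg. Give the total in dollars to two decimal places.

$805.02

Time charge = 24.6 × 19.1, so $469.86.
Feedstock cost = 266 × 1260/1000, so $335.16.
Job cost: 469.86 + 335.16 = $805.02.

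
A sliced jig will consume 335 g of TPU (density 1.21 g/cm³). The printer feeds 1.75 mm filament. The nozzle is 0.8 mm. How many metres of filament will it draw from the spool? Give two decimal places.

Volume = 335 g / 1.21 g·cm⁻³ = 276.8595 cm³ = 276859.5 mm³.
A = π r² = π × 0.875² = 2.4053 mm².
L = V/A = 276859.5/2.4053 = 115103.94 mm → 115.10 m.

115.10 m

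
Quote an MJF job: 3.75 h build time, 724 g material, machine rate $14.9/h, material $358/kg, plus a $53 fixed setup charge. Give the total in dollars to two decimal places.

$368.07

Machine cost = 14.9 × 3.75, so $55.875.
Material cost: 358 × 724/1000 → $259.192.
Total = 55.875 + 259.192 + 53 = 368.067 ≈ $368.07.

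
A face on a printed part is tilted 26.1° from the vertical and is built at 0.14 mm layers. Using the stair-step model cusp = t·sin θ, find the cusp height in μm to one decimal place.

61.6 μm

h_c = t·sin θ = 0.14 × 0.4399 = 0.061586 mm (61.6 μm).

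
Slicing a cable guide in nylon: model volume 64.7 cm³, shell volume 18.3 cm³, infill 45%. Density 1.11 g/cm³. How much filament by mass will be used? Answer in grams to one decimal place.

43.5 g

Infill region = 64.7 − 18.3, so 46.4 cm³.
Infill volume = 0.45 × 46.4, so 20.88 cm³.
Total extruded = 18.3 + 20.88 = 39.18 cm³.
Mass: 39.18 × 1.11 → 43.4898 g.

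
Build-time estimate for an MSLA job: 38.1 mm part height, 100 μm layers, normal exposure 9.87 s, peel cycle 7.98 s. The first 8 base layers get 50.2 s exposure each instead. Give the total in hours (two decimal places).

1.98 hours

Number of layers: 38.1 / 0.1 → 381 (rounded up).
Base layers = 8 × (50.2 + 7.98), so 465.44 s.
Regular layers = 373 × (9.87 + 7.98), so 6658.05 s.
Sum: 465.44 + 6658.05 = 7123.49 s → 1.98 hours.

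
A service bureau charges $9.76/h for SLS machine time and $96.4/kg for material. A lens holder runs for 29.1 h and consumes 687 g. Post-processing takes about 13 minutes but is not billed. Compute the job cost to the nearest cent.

Time charge = 9.76 × 29.1, so $284.016.
Material cost = 96.4 × 687/1000 = $66.2268.
Job cost: 284.016 + 66.2268 = 350.2428 ≈ $350.24.

$350.24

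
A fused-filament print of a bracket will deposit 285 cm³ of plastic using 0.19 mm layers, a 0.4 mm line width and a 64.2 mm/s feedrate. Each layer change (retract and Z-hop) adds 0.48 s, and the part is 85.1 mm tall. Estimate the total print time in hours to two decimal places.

Line area: 0.19 × 0.4 → 0.076 mm².
Toolpath length = 285 cm³ / 0.076 mm² = 285000 / 0.076 = 3750000 mm.
Print-move time = 3750000 / 64.2, so 58411.2 s.
Layer count = ceil(85.1 / 0.19) = 448.
Z-hop total: 448 × 0.48 → 215.04 s.
Total = 58411.2 + 215.04 = 58626.24 s = 16.29 hours.

16.29 hours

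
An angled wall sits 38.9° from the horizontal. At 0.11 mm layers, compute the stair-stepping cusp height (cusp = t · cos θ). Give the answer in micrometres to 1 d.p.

85.6 μm

cos(38.9°) = 0.7782, so cusp = 0.11 × 0.7782 = 0.085602 mm → 85.6 μm.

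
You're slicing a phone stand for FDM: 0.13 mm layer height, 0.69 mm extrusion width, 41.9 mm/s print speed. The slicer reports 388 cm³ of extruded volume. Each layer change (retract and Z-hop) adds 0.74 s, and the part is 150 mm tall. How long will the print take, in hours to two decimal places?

28.91 hours

Extrusion cross-section: 0.13 × 0.69 → 0.0897 mm².
Total extruded path = 388000/0.0897 = 4325529.5 mm.
Time extruding: 4325529.5 / 41.9 → 103234.6 s.
Number of layers: 150 / 0.13 → 1154 (rounded up).
Z-hop total = 1154 × 0.74 = 853.96 s.
Altogether 103234.6 + 853.96 = 104088.56 s, i.e. 28.91 hours.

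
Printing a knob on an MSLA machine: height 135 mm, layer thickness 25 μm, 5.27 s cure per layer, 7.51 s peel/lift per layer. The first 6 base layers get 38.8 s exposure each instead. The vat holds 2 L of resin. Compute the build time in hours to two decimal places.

Layers = ⌈135/0.025⌉ = 5400.
Burn-in layers = 6 × (38.8 + 7.51) = 277.86 s.
Normal layers: 5394 × (5.27 + 7.51) → 68935.32 s.
Total = 277.86 + 68935.32 = 69213.18 s = 19.23 hours.

19.23 hours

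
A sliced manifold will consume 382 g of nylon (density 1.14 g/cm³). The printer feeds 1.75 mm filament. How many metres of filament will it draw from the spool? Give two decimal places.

Volume = 382 g / 1.14 g·cm⁻³ = 335.0877 cm³ = 335087.7 mm³.
Filament cross-section = π × (1.75/2)² = 2.4053 mm².
L = V/A = 335087.7/2.4053 = 139312.23 mm → 139.31 m.

139.31 m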